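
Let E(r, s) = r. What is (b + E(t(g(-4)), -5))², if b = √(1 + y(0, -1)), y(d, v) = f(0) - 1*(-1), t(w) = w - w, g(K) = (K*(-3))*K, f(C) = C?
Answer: 2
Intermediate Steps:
g(K) = -3*K² (g(K) = (-3*K)*K = -3*K²)
t(w) = 0
y(d, v) = 1 (y(d, v) = 0 - 1*(-1) = 0 + 1 = 1)
b = √2 (b = √(1 + 1) = √2 ≈ 1.4142)
(b + E(t(g(-4)), -5))² = (√2 + 0)² = (√2)² = 2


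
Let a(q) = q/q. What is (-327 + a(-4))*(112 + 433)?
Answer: -177670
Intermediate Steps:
a(q) = 1
(-327 + a(-4))*(112 + 433) = (-327 + 1)*(112 + 433) = -326*545 = -177670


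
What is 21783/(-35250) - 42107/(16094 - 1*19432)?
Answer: 117630008/9805375 ≈ 11.996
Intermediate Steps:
21783/(-35250) - 42107/(16094 - 1*19432) = 21783*(-1/35250) - 42107/(16094 - 19432) = -7261/11750 - 42107/(-3338) = -7261/11750 - 42107*(-1/3338) = -7261/11750 + 42107/3338 = 117630008/9805375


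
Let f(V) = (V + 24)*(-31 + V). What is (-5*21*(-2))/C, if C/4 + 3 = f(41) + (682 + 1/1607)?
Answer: 168735/4271408 ≈ 0.039503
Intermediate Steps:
f(V) = (-31 + V)*(24 + V) (f(V) = (24 + V)*(-31 + V) = (-31 + V)*(24 + V))
C = 8542816/1607 (C = -12 + 4*((-744 + 41² - 7*41) + (682 + 1/1607)) = -12 + 4*((-744 + 1681 - 287) + (682 + 1/1607)) = -12 + 4*(650 + 1095975/1607) = -12 + 4*(2140525/1607) = -12 + 8562100/1607 = 8542816/1607 ≈ 5316.0)
(-5*21*(-2))/C = (-5*21*(-2))/(8542816/1607) = -105*(-2)*(1607/8542816) = 210*(1607/8542816) = 168735/4271408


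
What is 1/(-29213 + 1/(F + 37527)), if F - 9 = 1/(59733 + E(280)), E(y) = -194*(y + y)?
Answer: -1835773151/53628441011256 ≈ -3.4231e-5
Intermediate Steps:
E(y) = -388*y
F = 440162/48907 (F = 9 + 1/(59733 - 388*280) = 9 + 1/(59733 - 108640) = 9 + 1/(-48907) = 9 - 1/48907 = 440162/48907 ≈ 9.0000)
1/(-29213 + 1/(F + 37527)) = 1/(-29213 + 1/(440162/48907 + 37527)) = 1/(-29213 + 1/(1835773151/48907)) = 1/(-29213 + 48907/1835773151) = 1/(-53628441011256/1835773151) = -1835773151/53628441011256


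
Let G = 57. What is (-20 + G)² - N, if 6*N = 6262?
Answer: 976/3 ≈ 325.33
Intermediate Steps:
N = 3131/3 (N = (⅙)*6262 = 3131/3 ≈ 1043.7)
(-20 + G)² - N = (-20 + 57)² - 1*3131/3 = 37² - 3131/3 = 1369 - 3131/3 = 976/3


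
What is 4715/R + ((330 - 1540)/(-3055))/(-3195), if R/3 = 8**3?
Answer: 3067997321/999498240 ≈ 3.0695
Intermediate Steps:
R = 1536 (R = 3*8**3 = 3*512 = 1536)
4715/R + ((330 - 1540)/(-3055))/(-3195) = 4715/1536 + ((330 - 1540)/(-3055))/(-3195) = 4715*(1/1536) - 1210*(-1/3055)*(-1/3195) = 4715/1536 + (242/611)*(-1/3195) = 4715/1536 - 242/1952145 = 3067997321/999498240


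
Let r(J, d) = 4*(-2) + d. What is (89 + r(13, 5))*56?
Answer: 4816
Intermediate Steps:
r(J, d) = -8 + d
(89 + r(13, 5))*56 = (89 + (-8 + 5))*56 = (89 - 3)*56 = 86*56 = 4816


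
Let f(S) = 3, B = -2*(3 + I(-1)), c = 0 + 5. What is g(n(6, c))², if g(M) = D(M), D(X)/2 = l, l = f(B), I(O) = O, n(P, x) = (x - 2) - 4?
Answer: 36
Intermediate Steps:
c = 5
n(P, x) = -6 + x (n(P, x) = (-2 + x) - 4 = -6 + x)
B = -4 (B = -2*(3 - 1) = -2*2 = -4)
l = 3
D(X) = 6 (D(X) = 2*3 = 6)
g(M) = 6
g(n(6, c))² = 6² = 36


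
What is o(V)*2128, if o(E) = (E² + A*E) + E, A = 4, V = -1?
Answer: -8512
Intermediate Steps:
o(E) = E² + 5*E (o(E) = (E² + 4*E) + E = E² + 5*E)
o(V)*2128 = -(5 - 1)*2128 = -1*4*2128 = -4*2128 = -8512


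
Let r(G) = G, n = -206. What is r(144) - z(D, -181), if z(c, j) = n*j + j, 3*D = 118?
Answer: -36961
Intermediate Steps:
D = 118/3 (D = (⅓)*118 = 118/3 ≈ 39.333)
z(c, j) = -205*j (z(c, j) = -206*j + j = -205*j)
r(144) - z(D, -181) = 144 - (-205)*(-181) = 144 - 1*37105 = 144 - 37105 = -36961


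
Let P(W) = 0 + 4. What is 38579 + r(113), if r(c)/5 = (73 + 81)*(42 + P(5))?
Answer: 73999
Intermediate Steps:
P(W) = 4
r(c) = 35420 (r(c) = 5*((73 + 81)*(42 + 4)) = 5*(154*46) = 5*7084 = 35420)
38579 + r(113) = 38579 + 35420 = 73999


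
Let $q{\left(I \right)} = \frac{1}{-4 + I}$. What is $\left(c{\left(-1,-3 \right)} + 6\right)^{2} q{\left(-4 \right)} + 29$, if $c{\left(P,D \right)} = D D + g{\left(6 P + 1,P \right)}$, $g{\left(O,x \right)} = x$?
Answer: $\frac{9}{2} \approx 4.5$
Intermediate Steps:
$c{\left(P,D \right)} = P + D^{2}$ ($c{\left(P,D \right)} = D D + P = D^{2} + P = P + D^{2}$)
$\left(c{\left(-1,-3 \right)} + 6\right)^{2} q{\left(-4 \right)} + 29 = \frac{\left(\left(-1 + \left(-3\right)^{2}\right) + 6\right)^{2}}{-4 - 4} + 29 = \frac{\left(\left(-1 + 9\right) + 6\right)^{2}}{-8} + 29 = \left(8 + 6\right)^{2} \left(- \frac{1}{8}\right) + 29 = 14^{2} \left(- \frac{1}{8}\right) + 29 = 196 \left(- \frac{1}{8}\right) + 29 = - \frac{49}{2} + 29 = \frac{9}{2}$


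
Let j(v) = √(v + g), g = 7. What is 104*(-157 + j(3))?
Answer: -16328 + 104*√10 ≈ -15999.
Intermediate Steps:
j(v) = √(7 + v) (j(v) = √(v + 7) = √(7 + v))
104*(-157 + j(3)) = 104*(-157 + √(7 + 3)) = 104*(-157 + √10) = -16328 + 104*√10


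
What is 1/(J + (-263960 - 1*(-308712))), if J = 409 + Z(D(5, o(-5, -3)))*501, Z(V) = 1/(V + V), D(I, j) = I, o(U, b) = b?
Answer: 10/452111 ≈ 2.2118e-5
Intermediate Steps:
Z(V) = 1/(2*V)
J = 4591/10 (J = 409 + ((½)/5)*501 = 409 + ((½)*(⅕))*501 = 409 + (⅒)*501 = 409 + 501/10 = 4591/10 ≈ 459.10)
1/(J + (-263960 - 1*(-308712))) = 1/(4591/10 + (-263960 - 1*(-308712))) = 1/(4591/10 + (-263960 + 308712)) = 1/(4591/10 + 44752) = 1/(452111/10) = 10/452111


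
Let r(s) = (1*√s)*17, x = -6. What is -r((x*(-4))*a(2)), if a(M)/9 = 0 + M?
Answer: -204*√3 ≈ -353.34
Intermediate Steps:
a(M) = 9*M (a(M) = 9*(0 + M) = 9*M)
r(s) = 17*√s (r(s) = √s*17 = 17*√s)
-r((x*(-4))*a(2)) = -17*√((-6*(-4))*(9*2)) = -17*√(24*18) = -17*√432 = -17*12*√3 = -204*√3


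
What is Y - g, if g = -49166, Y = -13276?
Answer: 35890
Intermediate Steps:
Y - g = -13276 - 1*(-49166) = -13276 + 49166 = 35890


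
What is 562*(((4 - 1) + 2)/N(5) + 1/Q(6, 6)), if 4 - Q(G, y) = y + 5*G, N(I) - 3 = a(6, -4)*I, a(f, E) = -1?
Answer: -22761/16 ≈ -1422.6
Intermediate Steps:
N(I) = 3 - I
Q(G, y) = 4 - y - 5*G (Q(G, y) = 4 - (y + 5*G) = 4 + (-y - 5*G) = 4 - y - 5*G)
562*(((4 - 1) + 2)/N(5) + 1/Q(6, 6)) = 562*(((4 - 1) + 2)/(3 - 1*5) + 1/(4 - 1*6 - 5*6)) = 562*((3 + 2)/(3 - 5) + 1/(4 - 6 - 30)) = 562*(5/(-2) + 1/(-32)) = 562*(5*(-½) - 1/32) = 562*(-5/2 - 1/32) = 562*(-81/32) = -22761/16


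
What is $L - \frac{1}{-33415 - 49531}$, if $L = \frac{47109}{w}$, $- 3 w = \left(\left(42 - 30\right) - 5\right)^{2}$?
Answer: $- \frac{11722509293}{4064354} \approx -2884.2$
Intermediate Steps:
$w = - \frac{49}{3}$ ($w = - \frac{\left(\left(42 - 30\right) - 5\right)^{2}}{3} = - \frac{\left(12 - 5\right)^{2}}{3} = - \frac{7^{2}}{3} = \left(- \frac{1}{3}\right) 49 = - \frac{49}{3} \approx -16.333$)
$L = - \frac{141327}{49}$ ($L = \frac{47109}{- \frac{49}{3}} = 47109 \left(- \frac{3}{49}\right) = - \frac{141327}{49} \approx -2884.2$)
$L - \frac{1}{-33415 - 49531} = - \frac{141327}{49} - \frac{1}{-33415 - 49531} = - \frac{141327}{49} - \frac{1}{-82946} = - \frac{141327}{49} - - \frac{1}{82946} = - \frac{141327}{49} + \frac{1}{82946} = - \frac{11722509293}{4064354}$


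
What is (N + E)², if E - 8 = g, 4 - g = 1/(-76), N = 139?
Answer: 131721529/5776 ≈ 22805.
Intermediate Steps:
g = 305/76 (g = 4 - 1/(-76) = 4 - 1*(-1/76) = 4 + 1/76 = 305/76 ≈ 4.0132)
E = 913/76 (E = 8 + 305/76 = 913/76 ≈ 12.013)
(N + E)² = (139 + 913/76)² = (11477/76)² = 131721529/5776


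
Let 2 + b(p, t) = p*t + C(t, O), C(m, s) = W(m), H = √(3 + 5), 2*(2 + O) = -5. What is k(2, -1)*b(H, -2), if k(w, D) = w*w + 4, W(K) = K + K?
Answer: -48 - 32*√2 ≈ -93.255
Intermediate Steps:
O = -9/2 (O = -2 + (½)*(-5) = -2 - 5/2 = -9/2 ≈ -4.5000)
H = 2*√2 (H = √8 = 2*√2 ≈ 2.8284)
W(K) = 2*K
C(m, s) = 2*m
k(w, D) = 4 + w² (k(w, D) = w² + 4 = 4 + w²)
b(p, t) = -2 + 2*t + p*t (b(p, t) = -2 + (p*t + 2*t) = -2 + (2*t + p*t) = -2 + 2*t + p*t)
k(2, -1)*b(H, -2) = (4 + 2²)*(-2 + 2*(-2) + (2*√2)*(-2)) = (4 + 4)*(-2 - 4 - 4*√2) = 8*(-6 - 4*√2) = -48 - 32*√2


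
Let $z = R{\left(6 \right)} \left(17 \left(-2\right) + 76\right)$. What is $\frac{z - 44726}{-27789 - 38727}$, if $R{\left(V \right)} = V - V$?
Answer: $\frac{22363}{33258} \approx 0.67241$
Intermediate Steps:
$R{\left(V \right)} = 0$
$z = 0$ ($z = 0 \left(17 \left(-2\right) + 76\right) = 0 \left(-34 + 76\right) = 0 \cdot 42 = 0$)
$\frac{z - 44726}{-27789 - 38727} = \frac{0 - 44726}{-27789 - 38727} = - \frac{44726}{-27789 - 38727} = - \frac{44726}{-66516} = \left(-44726\right) \left(- \frac{1}{66516}\right) = \frac{22363}{33258}$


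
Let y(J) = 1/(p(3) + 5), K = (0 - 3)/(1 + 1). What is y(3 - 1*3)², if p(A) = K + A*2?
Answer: 4/361 ≈ 0.011080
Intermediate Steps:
K = -3/2 ≈ -1.5000
p(A) = -3/2 + 2*A (p(A) = -3/2 + A*2 = -3/2 + 2*A)
y(J) = 2/19 (y(J) = 1/((-3/2 + 2*3) + 5) = 1/((-3/2 + 6) + 5) = 1/(9/2 + 5) = 1/(19/2) = 2/19)
y(3 - 1*3)² = (2/19)² = 4/361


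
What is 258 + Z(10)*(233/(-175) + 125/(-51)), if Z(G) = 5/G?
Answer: 2285771/8925 ≈ 256.11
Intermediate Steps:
258 + Z(10)*(233/(-175) + 125/(-51)) = 258 + (5/10)*(233/(-175) + 125/(-51)) = 258 + (5*(⅒))*(233*(-1/175) + 125*(-1/51)) = 258 + (-233/175 - 125/51)/2 = 258 + (½)*(-33758/8925) = 258 - 16879/8925 = 2285771/8925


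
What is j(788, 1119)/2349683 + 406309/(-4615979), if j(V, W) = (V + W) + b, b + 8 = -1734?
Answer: -953935713512/10846087384657 ≈ -0.087952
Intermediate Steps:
b = -1742 (b = -8 - 1734 = -1742)
j(V, W) = -1742 + V + W (j(V, W) = (V + W) - 1742 = -1742 + V + W)
j(788, 1119)/2349683 + 406309/(-4615979) = (-1742 + 788 + 1119)/2349683 + 406309/(-4615979) = 165*(1/2349683) + 406309*(-1/4615979) = 165/2349683 - 406309/4615979 = -953935713512/10846087384657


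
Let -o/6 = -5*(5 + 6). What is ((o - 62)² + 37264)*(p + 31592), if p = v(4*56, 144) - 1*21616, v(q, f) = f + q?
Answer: 1128406272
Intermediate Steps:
o = 330 (o = -(-30)*(5 + 6) = -(-30)*11 = -6*(-55) = 330)
p = -21248 (p = (144 + 4*56) - 1*21616 = (144 + 224) - 21616 = 368 - 21616 = -21248)
((o - 62)² + 37264)*(p + 31592) = ((330 - 62)² + 37264)*(-21248 + 31592) = (268² + 37264)*10344 = (71824 + 37264)*10344 = 109088*10344 = 1128406272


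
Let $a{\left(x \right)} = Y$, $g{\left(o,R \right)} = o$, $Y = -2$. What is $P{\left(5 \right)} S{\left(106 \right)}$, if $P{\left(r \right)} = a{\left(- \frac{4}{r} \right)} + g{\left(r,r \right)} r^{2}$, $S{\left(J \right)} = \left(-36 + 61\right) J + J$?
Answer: $338988$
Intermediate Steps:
$S{\left(J \right)} = 26 J$ ($S{\left(J \right)} = 25 J + J = 26 J$)
$a{\left(x \right)} = -2$
$P{\left(r \right)} = -2 + r^{3}$ ($P{\left(r \right)} = -2 + r r^{2} = -2 + r^{3}$)
$P{\left(5 \right)} S{\left(106 \right)} = \left(-2 + 5^{3}\right) 26 \cdot 106 = \left(-2 + 125\right) 2756 = 123 \cdot 2756 = 338988$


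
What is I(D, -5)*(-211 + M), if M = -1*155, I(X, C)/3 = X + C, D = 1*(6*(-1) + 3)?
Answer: 8784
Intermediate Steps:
D = -3 (D = 1*(-6 + 3) = 1*(-3) = -3)
I(X, C) = 3*C + 3*X (I(X, C) = 3*(X + C) = 3*(C + X) = 3*C + 3*X)
M = -155
I(D, -5)*(-211 + M) = (3*(-5) + 3*(-3))*(-211 - 155) = (-15 - 9)*(-366) = -24*(-366) = 8784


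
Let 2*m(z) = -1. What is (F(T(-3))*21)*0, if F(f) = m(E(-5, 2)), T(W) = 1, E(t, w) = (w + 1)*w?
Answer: 0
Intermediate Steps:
E(t, w) = w*(1 + w) (E(t, w) = (1 + w)*w = w*(1 + w))
m(z) = -½ (m(z) = (½)*(-1) = -½)
F(f) = -½
(F(T(-3))*21)*0 = -½*21*0 = -21/2*0 = 0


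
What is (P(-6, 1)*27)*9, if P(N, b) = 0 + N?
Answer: -1458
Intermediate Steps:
P(N, b) = N
(P(-6, 1)*27)*9 = -6*27*9 = -162*9 = -1458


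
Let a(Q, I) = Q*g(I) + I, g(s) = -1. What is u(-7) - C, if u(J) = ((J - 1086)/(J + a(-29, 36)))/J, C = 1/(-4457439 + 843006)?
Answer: 3950575675/1467459798 ≈ 2.6921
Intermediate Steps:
C = -1/3614433 (C = 1/(-3614433) = -1/3614433 ≈ -2.7667e-7)
a(Q, I) = I - Q (a(Q, I) = Q*(-1) + I = -Q + I = I - Q)
u(J) = (-1086 + J)/(J*(65 + J)) (u(J) = ((J - 1086)/(J + (36 - 1*(-29))))/J = ((-1086 + J)/(J + (36 + 29)))/J = ((-1086 + J)/(J + 65))/J = ((-1086 + J)/(65 + J))/J = (-1086 + J)/(J*(65 + J)))
u(-7) - C = (-1086 - 7)/((-7)*(65 - 7)) - 1*(-1/3614433) = -⅐*(-1093)/58 + 1/3614433 = -⅐*1/58*(-1093) + 1/3614433 = 1093/406 + 1/3614433 = 3950575675/1467459798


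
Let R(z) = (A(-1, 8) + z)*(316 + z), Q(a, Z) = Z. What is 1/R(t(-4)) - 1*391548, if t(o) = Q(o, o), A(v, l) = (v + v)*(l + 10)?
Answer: -4886519041/12480 ≈ -3.9155e+5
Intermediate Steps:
A(v, l) = 2*v*(10 + l) (A(v, l) = (2*v)*(10 + l) = 2*v*(10 + l))
t(o) = o
R(z) = (-36 + z)*(316 + z) (R(z) = (2*(-1)*(10 + 8) + z)*(316 + z) = (2*(-1)*18 + z)*(316 + z) = (-36 + z)*(316 + z))
1/R(t(-4)) - 1*391548 = 1/(-11376 + (-4)² + 280*(-4)) - 1*391548 = 1/(-11376 + 16 - 1120) - 391548 = 1/(-12480) - 391548 = -1/12480 - 391548 = -4886519041/12480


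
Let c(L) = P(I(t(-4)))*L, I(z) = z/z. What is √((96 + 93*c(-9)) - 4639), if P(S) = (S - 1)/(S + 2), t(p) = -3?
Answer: I*√4543 ≈ 67.402*I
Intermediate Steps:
I(z) = 1
P(S) = (-1 + S)/(2 + S)
c(L) = 0 (c(L) = ((-1 + 1)/(2 + 1))*L = (0/3)*L = ((⅓)*0)*L = 0*L = 0)
√((96 + 93*c(-9)) - 4639) = √((96 + 93*0) - 4639) = √((96 + 0) - 4639) = √(96 - 4639) = √(-4543) = I*√4543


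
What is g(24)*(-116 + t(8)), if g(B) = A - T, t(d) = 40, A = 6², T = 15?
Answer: -1596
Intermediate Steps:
A = 36
g(B) = 21 (g(B) = 36 - 1*15 = 36 - 15 = 21)
g(24)*(-116 + t(8)) = 21*(-116 + 40) = 21*(-76) = -1596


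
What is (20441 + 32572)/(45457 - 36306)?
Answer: 53013/9151 ≈ 5.7931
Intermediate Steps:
(20441 + 32572)/(45457 - 36306) = 53013/9151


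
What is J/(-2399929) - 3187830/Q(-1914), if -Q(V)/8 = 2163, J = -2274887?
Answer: 183093578779/988770748 ≈ 185.17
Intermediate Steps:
Q(V) = -17304 (Q(V) = -8*2163 = -17304)
J/(-2399929) - 3187830/Q(-1914) = -2274887/(-2399929) - 3187830/(-17304) = -2274887*(-1/2399929) - 3187830*(-1/17304) = 2274887/2399929 + 531305/2884 = 183093578779/988770748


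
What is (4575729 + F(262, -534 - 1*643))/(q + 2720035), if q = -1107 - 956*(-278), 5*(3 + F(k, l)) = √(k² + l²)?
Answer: 2287863/1492348 + √1453973/14923480 ≈ 1.5331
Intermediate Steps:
F(k, l) = -3 + √(k² + l²)/5
q = 264661 (q = -1107 + 265768 = 264661)
(4575729 + F(262, -534 - 1*643))/(q + 2720035) = (4575729 + (-3 + √(262² + (-534 - 1*643)²)/5))/(264661 + 2720035) = (4575729 + (-3 + √(68644 + (-534 - 643)²)/5))/2984696 = (4575729 + (-3 + √(68644 + (-1177)²)/5))*(1/2984696) = (4575729 + (-3 + √(68644 + 1385329)/5))*(1/2984696) = (4575729 + (-3 + √1453973/5))*(1/2984696) = (4575726 + √1453973/5)*(1/2984696) = 2287863/1492348 + √1453973/14923480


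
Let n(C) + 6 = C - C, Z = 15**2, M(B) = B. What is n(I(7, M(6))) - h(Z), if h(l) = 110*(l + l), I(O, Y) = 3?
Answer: -49506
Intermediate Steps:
Z = 225
h(l) = 220*l (h(l) = 110*(2*l) = 220*l)
n(C) = -6 (n(C) = -6 + (C - C) = -6 + 0 = -6)
n(I(7, M(6))) - h(Z) = -6 - 220*225 = -6 - 1*49500 = -6 - 49500 = -49506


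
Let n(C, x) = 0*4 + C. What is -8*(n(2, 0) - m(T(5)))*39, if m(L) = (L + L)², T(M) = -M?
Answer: 30576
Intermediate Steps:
m(L) = 4*L² (m(L) = (2*L)² = 4*L²)
n(C, x) = C (n(C, x) = 0 + C = C)
-8*(n(2, 0) - m(T(5)))*39 = -8*(2 - 4*(-1*5)²)*39 = -8*(2 - 4*(-5)²)*39 = -8*(2 - 4*25)*39 = -8*(2 - 1*100)*39 = -8*(2 - 100)*39 = -8*(-98)*39 = 784*39 = 30576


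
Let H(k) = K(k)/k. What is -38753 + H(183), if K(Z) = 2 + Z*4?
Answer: -7091065/183 ≈ -38749.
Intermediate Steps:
K(Z) = 2 + 4*Z
H(k) = (2 + 4*k)/k
-38753 + H(183) = -38753 + (4 + 2/183) = -38753 + 734/183 = -7091065/183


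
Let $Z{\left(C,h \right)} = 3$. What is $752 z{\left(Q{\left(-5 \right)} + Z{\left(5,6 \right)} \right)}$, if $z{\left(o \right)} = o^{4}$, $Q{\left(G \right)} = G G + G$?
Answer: $210440432$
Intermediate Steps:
$Q{\left(G \right)} = G + G^{2}$ ($Q{\left(G \right)} = G^{2} + G = G + G^{2}$)
$752 z{\left(Q{\left(-5 \right)} + Z{\left(5,6 \right)} \right)} = 752 \left(- 5 \left(1 - 5\right) + 3\right)^{4} = 752 \left(\left(-5\right) \left(-4\right) + 3\right)^{4} = 752 \left(20 + 3\right)^{4} = 752 \cdot 23^{4} = 752 \cdot 279841 = 210440432$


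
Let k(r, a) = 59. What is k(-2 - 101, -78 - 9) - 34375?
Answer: -34316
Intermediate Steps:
k(-2 - 101, -78 - 9) - 34375 = 59 - 34375 = -34316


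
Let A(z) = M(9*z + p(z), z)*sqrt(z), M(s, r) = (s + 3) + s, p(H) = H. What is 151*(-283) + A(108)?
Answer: -42733 + 12978*sqrt(3) ≈ -20254.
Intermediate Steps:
M(s, r) = 3 + 2*s (M(s, r) = (3 + s) + s = 3 + 2*s)
A(z) = sqrt(z)*(3 + 20*z) (A(z) = (3 + 2*(9*z + z))*sqrt(z) = (3 + 2*(10*z))*sqrt(z) = (3 + 20*z)*sqrt(z) = sqrt(z)*(3 + 20*z))
151*(-283) + A(108) = 151*(-283) + sqrt(108)*(3 + 20*108) = -42733 + (6*sqrt(3))*(3 + 2160) = -42733 + (6*sqrt(3))*2163 = -42733 + 12978*sqrt(3)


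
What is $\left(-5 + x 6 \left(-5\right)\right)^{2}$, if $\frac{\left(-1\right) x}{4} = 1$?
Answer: $13225$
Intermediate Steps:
$x = -4$ ($x = \left(-4\right) 1 = -4$)
$\left(-5 + x 6 \left(-5\right)\right)^{2} = \left(-5 + \left(-4\right) 6 \left(-5\right)\right)^{2} = \left(-5 - -120\right)^{2} = \left(-5 + 120\right)^{2} = 115^{2} = 13225$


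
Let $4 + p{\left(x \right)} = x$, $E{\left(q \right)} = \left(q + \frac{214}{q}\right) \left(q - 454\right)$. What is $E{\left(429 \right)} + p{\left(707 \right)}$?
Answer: $- \frac{4304788}{429} \approx -10034.0$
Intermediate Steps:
$E{\left(q \right)} = \left(-454 + q\right) \left(q + \frac{214}{q}\right)$ ($E{\left(q \right)} = \left(q + \frac{214}{q}\right) \left(-454 + q\right) = \left(-454 + q\right) \left(q + \frac{214}{q}\right)$)
$p{\left(x \right)} = -4 + x$
$E{\left(429 \right)} + p{\left(707 \right)} = \left(214 + 429^{2} - \frac{97156}{429} - 194766\right) + \left(-4 + 707\right) = \left(214 + 184041 - \frac{97156}{429} - 194766\right) + 703 = - \frac{4606375}{429} + 703 = - \frac{4304788}{429}$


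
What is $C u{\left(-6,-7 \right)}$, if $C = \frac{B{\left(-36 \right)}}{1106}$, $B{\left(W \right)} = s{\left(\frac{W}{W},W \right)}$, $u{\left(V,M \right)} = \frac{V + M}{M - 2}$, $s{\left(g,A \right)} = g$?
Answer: $\frac{13}{9954} \approx 0.001306$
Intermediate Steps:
$u{\left(V,M \right)} = \frac{M + V}{-2 + M}$
$B{\left(W \right)} = 1$ ($B{\left(W \right)} = \frac{W}{W} = 1$)
$C = \frac{1}{1106}$ ($C = 1 \cdot \frac{1}{1106} = \frac{1}{1106} \approx 0.00090416$)
$C u{\left(-6,-7 \right)} = \frac{\frac{1}{-2 - 7} \left(-7 - 6\right)}{1106} = \frac{\frac{1}{-9} \left(-13\right)}{1106} = \frac{\left(- \frac{1}{9}\right) \left(-13\right)}{1106} = \frac{1}{1106} \cdot \frac{13}{9} = \frac{13}{9954}$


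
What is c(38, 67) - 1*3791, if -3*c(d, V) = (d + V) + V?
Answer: -11545/3 ≈ -3848.3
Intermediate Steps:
c(d, V) = -2*V/3 - d/3 (c(d, V) = -((d + V) + V)/3 = -((V + d) + V)/3 = -(d + 2*V)/3 = -2*V/3 - d/3)
c(38, 67) - 1*3791 = (-⅔*67 - ⅓*38) - 1*3791 = (-134/3 - 38/3) - 3791 = -172/3 - 3791 = -11545/3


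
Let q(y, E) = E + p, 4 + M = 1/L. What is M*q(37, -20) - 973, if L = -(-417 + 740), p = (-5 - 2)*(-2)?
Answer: -306521/323 ≈ -948.98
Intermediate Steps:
p = 14 (p = -7*(-2) = 14)
L = -323 (L = -1*323 = -323)
M = -1293/323 (M = -4 + 1/(-323) = -4 - 1/323 = -1293/323 ≈ -4.0031)
q(y, E) = 14 + E (q(y, E) = E + 14 = 14 + E)
M*q(37, -20) - 973 = -1293*(14 - 20)/323 - 973 = -1293/323*(-6) - 973 = 7758/323 - 973 = -306521/323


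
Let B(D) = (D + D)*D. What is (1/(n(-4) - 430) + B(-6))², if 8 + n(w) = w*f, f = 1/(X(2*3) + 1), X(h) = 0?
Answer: 1012703329/195364 ≈ 5183.7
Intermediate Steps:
f = 1 (f = 1/(0 + 1) = 1/1 = 1)
n(w) = -8 + w (n(w) = -8 + w*1 = -8 + w)
B(D) = 2*D² (B(D) = (2*D)*D = 2*D²)
(1/(n(-4) - 430) + B(-6))² = (1/((-8 - 4) - 430) + 2*(-6)²)² = (1/(-12 - 430) + 2*36)² = (1/(-442) + 72)² = (-1/442 + 72)² = (31823/442)² = 1012703329/195364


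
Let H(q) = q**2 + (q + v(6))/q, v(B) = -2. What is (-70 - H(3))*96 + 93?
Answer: -7523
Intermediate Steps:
H(q) = q**2 + (-2 + q)/q (H(q) = q**2 + (q - 2)/q = q**2 + (-2 + q)/q)
(-70 - H(3))*96 + 93 = (-70 - (-2 + 3 + 3**3)/3)*96 + 93 = (-70 - (-2 + 3 + 27)/3)*96 + 93 = (-70 - 28/3)*96 + 93 = -238/3*96 + 93 = -7616 + 93 = -7523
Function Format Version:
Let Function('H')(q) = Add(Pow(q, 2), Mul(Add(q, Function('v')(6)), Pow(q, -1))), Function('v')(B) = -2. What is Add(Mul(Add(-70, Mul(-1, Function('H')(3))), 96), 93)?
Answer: -7523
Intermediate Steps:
Function('H')(q) = Add(Pow(q, 2), Mul(Pow(q, -1), Add(-2, q))) (Function('H')(q) = Add(Pow(q, 2), Mul(Add(q, -2), Pow(q, -1))) = Add(Pow(q, 2), Mul(Add(-2, q), Pow(q, -1))) = Add(Pow(q, 2), Mul(Pow(q, -1), Add(-2, q))))
Add(Mul(Add(-70, Mul(-1, Function('H')(3))), 96), 93) = Add(Mul(Add(-70, Mul(-1, Mul(Pow(3, -1), Add(-2, 3, Pow(3, 3))))), 96), 93) = Add(Mul(Add(-70, Mul(-1, Mul(Rational(1, 3), Add(-2, 3, 27)))), 96), 93) = Add(Mul(Add(-70, Mul(-1, Mul(Rational(1, 3), 28))), 96), 93) = Add(Mul(Add(-70, Mul(-1, Rational(28, 3))), 96), 93) = Add(Mul(Add(-70, Rational(-28, 3)), 96), 93) = Add(Mul(Rational(-238, 3), 96), 93) = Add(-7616, 93) = -7523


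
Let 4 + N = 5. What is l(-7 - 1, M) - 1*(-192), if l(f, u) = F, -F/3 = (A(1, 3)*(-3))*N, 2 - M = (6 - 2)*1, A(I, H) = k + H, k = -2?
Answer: 201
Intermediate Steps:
N = 1 (N = -4 + 5 = 1)
A(I, H) = -2 + H
M = -2 (M = 2 - (6 - 2) = 2 - 4 = -2)
F = 9 (F = -3*(-2 + 3)*(-3) = -3*1*(-3) = -(-9) = -3*(-3) = 9)
l(f, u) = 9
l(-7 - 1, M) - 1*(-192) = 9 - 1*(-192) = 9 + 192 = 201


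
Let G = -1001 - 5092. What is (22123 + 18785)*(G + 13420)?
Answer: 299732916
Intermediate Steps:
G = -6093
(22123 + 18785)*(G + 13420) = (22123 + 18785)*(-6093 + 13420) = 40908*7327 = 299732916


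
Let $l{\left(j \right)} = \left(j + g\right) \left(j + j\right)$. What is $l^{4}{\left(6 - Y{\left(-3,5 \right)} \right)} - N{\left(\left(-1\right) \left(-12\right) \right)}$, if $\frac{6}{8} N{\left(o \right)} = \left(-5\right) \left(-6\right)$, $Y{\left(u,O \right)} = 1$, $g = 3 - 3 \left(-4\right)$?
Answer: $1599999960$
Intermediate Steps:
$g = 15$ ($g = 3 - -12 = 3 + 12 = 15$)
$l{\left(j \right)} = 2 j \left(15 + j\right)$ ($l{\left(j \right)} = \left(j + 15\right) \left(j + j\right) = \left(15 + j\right) 2 j = 2 j \left(15 + j\right)$)
$N{\left(o \right)} = 40$ ($N{\left(o \right)} = \frac{4 \left(\left(-5\right) \left(-6\right)\right)}{3} = \frac{4}{3} \cdot 30 = 40$)
$l^{4}{\left(6 - Y{\left(-3,5 \right)} \right)} - N{\left(\left(-1\right) \left(-12\right) \right)} = \left(2 \left(6 - 1\right) \left(15 + \left(6 - 1\right)\right)\right)^{4} - 40 = \left(2 \cdot 5 \left(15 + 5\right)\right)^{4} - 40 = \left(2 \cdot 5 \cdot 20\right)^{4} - 40 = 200^{4} - 40 = 1600000000 - 40 = 1599999960$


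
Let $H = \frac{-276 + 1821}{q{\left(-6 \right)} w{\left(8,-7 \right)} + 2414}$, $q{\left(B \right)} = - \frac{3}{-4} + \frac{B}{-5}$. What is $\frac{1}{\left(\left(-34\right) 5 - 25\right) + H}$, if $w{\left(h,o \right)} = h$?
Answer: $- \frac{12148}{2361135} \approx -0.005145$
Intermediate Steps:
$q{\left(B \right)} = \frac{3}{4} - \frac{B}{5}$ ($q{\left(B \right)} = \left(-3\right) \left(- \frac{1}{4}\right) + B \left(- \frac{1}{5}\right) = \frac{3}{4} - \frac{B}{5}$)
$H = \frac{7725}{12148}$ ($H = \frac{-276 + 1821}{\left(\frac{3}{4} - - \frac{6}{5}\right) 8 + 2414} = \frac{1545}{\left(\frac{3}{4} + \frac{6}{5}\right) 8 + 2414} = \frac{1545}{\frac{39}{20} \cdot 8 + 2414} = \frac{1545}{\frac{78}{5} + 2414} = \frac{1545}{\frac{12148}{5}} = 1545 \cdot \frac{5}{12148} = \frac{7725}{12148} \approx 0.63591$)
$\frac{1}{\left(\left(-34\right) 5 - 25\right) + H} = \frac{1}{\left(\left(-34\right) 5 - 25\right) + \frac{7725}{12148}} = \frac{1}{\left(-170 - 25\right) + \frac{7725}{12148}} = \frac{1}{-195 + \frac{7725}{12148}} = \frac{1}{- \frac{2361135}{12148}} = - \frac{12148}{2361135}$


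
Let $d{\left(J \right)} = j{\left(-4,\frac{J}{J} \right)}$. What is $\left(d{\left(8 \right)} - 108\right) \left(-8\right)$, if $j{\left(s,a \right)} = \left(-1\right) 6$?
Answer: $912$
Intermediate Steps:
$j{\left(s,a \right)} = -6$
$d{\left(J \right)} = -6$
$\left(d{\left(8 \right)} - 108\right) \left(-8\right) = \left(-6 - 108\right) \left(-8\right) = \left(-114\right) \left(-8\right) = 912$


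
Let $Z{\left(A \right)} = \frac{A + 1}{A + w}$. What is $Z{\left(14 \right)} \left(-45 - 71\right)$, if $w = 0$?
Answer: $- \frac{870}{7} \approx -124.29$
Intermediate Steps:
$Z{\left(A \right)} = \frac{1 + A}{A}$ ($Z{\left(A \right)} = \frac{A + 1}{A + 0} = \frac{1 + A}{A}$)
$Z{\left(14 \right)} \left(-45 - 71\right) = \frac{1 + 14}{14} \left(-45 - 71\right) = \frac{1}{14} \cdot 15 \left(-116\right) = \frac{15}{14} \left(-116\right) = - \frac{870}{7}$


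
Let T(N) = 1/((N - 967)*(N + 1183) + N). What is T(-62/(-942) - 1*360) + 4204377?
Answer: 1018991396694495510/242364420863 ≈ 4.2044e+6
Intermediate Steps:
T(N) = 1/(N + (-967 + N)*(1183 + N)) (T(N) = 1/((-967 + N)*(1183 + N) + N) = 1/(N + (-967 + N)*(1183 + N)))
T(-62/(-942) - 1*360) + 4204377 = 1/(-1143961 + (-62/(-942) - 1*360)**2 + 217*(-62/(-942) - 1*360)) + 4204377 = 1/(-1143961 + (-62*(-1/942) - 360)**2 + 217*(-62*(-1/942) - 360)) + 4204377 = 1/(-1143961 + (31/471 - 360)**2 + 217*(31/471 - 360)) + 4204377 = 1/(-1143961 + (-169529/471)**2 + 217*(-169529/471)) + 4204377 = 1/(-1143961 + 28740081841/221841 - 36787793/471) + 4204377 = 1/(-242364420863/221841) + 4204377 = -221841/242364420863 + 4204377 = 1018991396694495510/242364420863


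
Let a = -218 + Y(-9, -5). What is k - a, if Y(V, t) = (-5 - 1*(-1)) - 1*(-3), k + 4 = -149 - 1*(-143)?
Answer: 209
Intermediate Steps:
k = -10 (k = -4 + (-149 - 1*(-143)) = -4 + (-149 + 143) = -4 - 6 = -10)
Y(V, t) = -1 (Y(V, t) = (-5 + 1) + 3 = -4 + 3 = -1)
a = -219 (a = -218 - 1 = -219)
k - a = -10 - 1*(-219) = -10 + 219 = 209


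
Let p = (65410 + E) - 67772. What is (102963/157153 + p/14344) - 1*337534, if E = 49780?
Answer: -380430551203631/1127101316 ≈ -3.3753e+5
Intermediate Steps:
p = 47418 (p = (65410 + 49780) - 67772 = 115190 - 67772 = 47418)
(102963/157153 + p/14344) - 1*337534 = (102963/157153 + 47418/14344) - 1*337534 = (102963*(1/157153) + 47418*(1/14344)) - 337534 = (102963/157153 + 23709/7172) - 337534 = 4464391113/1127101316 - 337534 = -380430551203631/1127101316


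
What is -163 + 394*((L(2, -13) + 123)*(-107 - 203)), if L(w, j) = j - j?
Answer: -15023383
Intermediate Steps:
L(w, j) = 0
-163 + 394*((L(2, -13) + 123)*(-107 - 203)) = -163 + 394*((0 + 123)*(-107 - 203)) = -163 + 394*(123*(-310)) = -163 + 394*(-38130) = -163 - 15023220 = -15023383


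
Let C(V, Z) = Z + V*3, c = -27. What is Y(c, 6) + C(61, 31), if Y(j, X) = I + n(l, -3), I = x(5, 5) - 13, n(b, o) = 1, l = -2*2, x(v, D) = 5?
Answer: 207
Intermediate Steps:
l = -4
I = -8 (I = 5 - 13 = -8)
C(V, Z) = Z + 3*V
Y(j, X) = -7 (Y(j, X) = -8 + 1 = -7)
Y(c, 6) + C(61, 31) = -7 + (31 + 3*61) = -7 + (31 + 183) = -7 + 214 = 207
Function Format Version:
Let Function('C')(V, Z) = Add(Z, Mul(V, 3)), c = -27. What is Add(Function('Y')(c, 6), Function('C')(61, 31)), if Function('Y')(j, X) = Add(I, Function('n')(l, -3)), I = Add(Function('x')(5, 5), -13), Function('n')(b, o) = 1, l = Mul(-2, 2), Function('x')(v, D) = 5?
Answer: 207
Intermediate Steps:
l = -4
I = -8 (I = Add(5, -13) = -8)
Function('C')(V, Z) = Add(Z, Mul(3, V))
Function('Y')(j, X) = -7 (Function('Y')(j, X) = Add(-8, 1) = -7)
Add(Function('Y')(c, 6), Function('C')(61, 31)) = Add(-7, Add(31, Mul(3, 61))) = Add(-7, Add(31, 183)) = Add(-7, 214) = 207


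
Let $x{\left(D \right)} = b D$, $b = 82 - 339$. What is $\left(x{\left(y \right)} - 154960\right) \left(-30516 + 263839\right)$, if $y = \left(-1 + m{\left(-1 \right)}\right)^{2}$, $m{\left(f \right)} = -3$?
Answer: $-37115156256$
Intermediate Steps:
$b = -257$ ($b = 82 - 339 = -257$)
$y = 16$ ($y = \left(-1 - 3\right)^{2} = \left(-4\right)^{2} = 16$)
$x{\left(D \right)} = - 257 D$
$\left(x{\left(y \right)} - 154960\right) \left(-30516 + 263839\right) = \left(\left(-257\right) 16 - 154960\right) \left(-30516 + 263839\right) = \left(-4112 - 154960\right) 233323 = \left(-159072\right) 233323 = -37115156256$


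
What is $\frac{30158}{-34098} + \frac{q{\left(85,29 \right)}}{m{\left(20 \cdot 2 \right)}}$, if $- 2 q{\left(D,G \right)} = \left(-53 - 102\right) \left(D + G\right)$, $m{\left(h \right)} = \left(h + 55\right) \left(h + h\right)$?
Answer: $\frac{379237}{1363920} \approx 0.27805$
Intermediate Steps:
$m{\left(h \right)} = 2 h \left(55 + h\right)$ ($m{\left(h \right)} = \left(55 + h\right) 2 h = 2 h \left(55 + h\right)$)
$q{\left(D,G \right)} = \frac{155 D}{2} + \frac{155 G}{2}$ ($q{\left(D,G \right)} = - \frac{\left(-53 - 102\right) \left(D + G\right)}{2} = - \frac{\left(-155\right) \left(D + G\right)}{2} = - \frac{- 155 D - 155 G}{2} = \frac{155 D}{2} + \frac{155 G}{2}$)
$\frac{30158}{-34098} + \frac{q{\left(85,29 \right)}}{m{\left(20 \cdot 2 \right)}} = \frac{30158}{-34098} + \frac{\frac{155}{2} \cdot 85 + \frac{155}{2} \cdot 29}{2 \cdot 20 \cdot 2 \left(55 + 20 \cdot 2\right)} = 30158 \left(- \frac{1}{34098}\right) + \frac{\frac{13175}{2} + \frac{4495}{2}}{2 \cdot 40 \left(55 + 40\right)} = - \frac{15079}{17049} + \frac{8835}{2 \cdot 40 \cdot 95} = - \frac{15079}{17049} + \frac{8835}{7600} = - \frac{15079}{17049} + 8835 \cdot \frac{1}{7600} = - \frac{15079}{17049} + \frac{93}{80} = \frac{379237}{1363920}$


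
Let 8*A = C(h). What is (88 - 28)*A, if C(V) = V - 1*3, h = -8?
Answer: -165/2 ≈ -82.500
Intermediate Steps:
C(V) = -3 + V (C(V) = V - 3 = -3 + V)
A = -11/8 (A = (-3 - 8)/8 = (⅛)*(-11) = -11/8 ≈ -1.3750)
(88 - 28)*A = (88 - 28)*(-11/8) = 60*(-11/8) = -165/2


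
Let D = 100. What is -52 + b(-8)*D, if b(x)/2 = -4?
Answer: -852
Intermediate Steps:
b(x) = -8 (b(x) = 2*(-4) = -8)
-52 + b(-8)*D = -52 - 8*100 = -52 - 800 = -852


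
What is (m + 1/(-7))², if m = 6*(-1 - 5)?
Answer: 64009/49 ≈ 1306.3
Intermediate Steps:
m = -36 (m = 6*(-6) = -36)
(m + 1/(-7))² = (-36 + 1/(-7))² = (-36 - ⅐)² = (-253/7)² = 64009/49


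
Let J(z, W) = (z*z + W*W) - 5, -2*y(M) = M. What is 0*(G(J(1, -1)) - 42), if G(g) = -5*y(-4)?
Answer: 0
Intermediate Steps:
y(M) = -M/2
J(z, W) = -5 + W**2 + z**2 (J(z, W) = (z**2 + W**2) - 5 = (W**2 + z**2) - 5 = -5 + W**2 + z**2)
G(g) = -10 (G(g) = -(-5)*(-4)/2 = -5*2 = -10)
0*(G(J(1, -1)) - 42) = 0*(-10 - 42) = 0*(-52) = 0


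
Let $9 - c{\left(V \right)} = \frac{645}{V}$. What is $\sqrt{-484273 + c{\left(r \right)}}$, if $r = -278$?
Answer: $\frac{i \sqrt{37425679666}}{278} \approx 695.89 i$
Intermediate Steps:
$c{\left(V \right)} = 9 - \frac{645}{V}$
$\sqrt{-484273 + c{\left(r \right)}} = \sqrt{-484273 + \left(9 - \frac{645}{-278}\right)} = \sqrt{-484273 + \left(9 - - \frac{645}{278}\right)} = \sqrt{-484273 + \left(9 + \frac{645}{278}\right)} = \sqrt{-484273 + \frac{3147}{278}} = \sqrt{- \frac{134624747}{278}} = \frac{i \sqrt{37425679666}}{278}$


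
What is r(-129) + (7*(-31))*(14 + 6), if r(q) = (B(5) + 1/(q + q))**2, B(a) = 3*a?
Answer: -273918599/66564 ≈ -4115.1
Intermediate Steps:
r(q) = (15 + 1/(2*q))**2 (r(q) = (3*5 + 1/(q + q))**2 = (15 + 1/(2*q))**2)
r(-129) + (7*(-31))*(14 + 6) = (1/4)*(1 + 30*(-129))**2/(-129)**2 + (7*(-31))*(14 + 6) = (1/4)*(1/16641)*(1 - 3870)**2 - 217*20 = (1/4)*(1/16641)*(-3869)**2 - 4340 = (1/4)*(1/16641)*14969161 - 4340 = 14969161/66564 - 4340 = -273918599/66564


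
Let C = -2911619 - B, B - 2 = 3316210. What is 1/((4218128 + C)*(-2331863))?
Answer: 1/4686352066689 ≈ 2.1339e-13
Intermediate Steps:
B = 3316212 (B = 2 + 3316210 = 3316212)
C = -6227831 (C = -2911619 - 1*3316212 = -2911619 - 3316212 = -6227831)
1/((4218128 + C)*(-2331863)) = 1/((4218128 - 6227831)*(-2331863)) = -1/2331863/(-2009703) = -1/2009703*(-1/2331863) = 1/4686352066689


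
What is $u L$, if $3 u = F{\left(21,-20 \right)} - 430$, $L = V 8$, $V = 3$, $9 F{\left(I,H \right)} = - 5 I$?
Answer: $- \frac{10600}{3} \approx -3533.3$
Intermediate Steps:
$F{\left(I,H \right)} = - \frac{5 I}{9}$ ($F{\left(I,H \right)} = \frac{\left(-5\right) I}{9} = - \frac{5 I}{9}$)
$L = 24$ ($L = 3 \cdot 8 = 24$)
$u = - \frac{1325}{9}$ ($u = \frac{\left(- \frac{5}{9}\right) 21 - 430}{3} = \frac{- \frac{35}{3} - 430}{3} = \frac{1}{3} \left(- \frac{1325}{3}\right) = - \frac{1325}{9} \approx -147.22$)
$u L = \left(- \frac{1325}{9}\right) 24 = - \frac{10600}{3}$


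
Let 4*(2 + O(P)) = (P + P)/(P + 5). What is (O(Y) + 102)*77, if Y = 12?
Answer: 131362/17 ≈ 7727.2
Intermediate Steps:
O(P) = -2 + P/(2*(5 + P)) (O(P) = -2 + ((P + P)/(P + 5))/4 = -2 + ((2*P)/(5 + P))/4 = -2 + (2*P/(5 + P))/4 = -2 + P/(2*(5 + P)))
(O(Y) + 102)*77 = ((-20 - 3*12)/(2*(5 + 12)) + 102)*77 = ((½)*(-20 - 36)/17 + 102)*77 = ((½)*(1/17)*(-56) + 102)*77 = (-28/17 + 102)*77 = (1706/17)*77 = 131362/17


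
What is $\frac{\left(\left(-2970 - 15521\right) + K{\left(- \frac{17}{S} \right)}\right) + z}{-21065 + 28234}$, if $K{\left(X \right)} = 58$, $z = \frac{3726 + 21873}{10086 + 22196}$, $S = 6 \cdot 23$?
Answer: $- \frac{595028507}{231429658} \approx -2.5711$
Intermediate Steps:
$S = 138$
$z = \frac{25599}{32282} \approx 0.79298$
$\frac{\left(\left(-2970 - 15521\right) + K{\left(- \frac{17}{S} \right)}\right) + z}{-21065 + 28234} = \frac{\left(\left(-2970 - 15521\right) + 58\right) + \frac{25599}{32282}}{-21065 + 28234} = \frac{\left(-18491 + 58\right) + \frac{25599}{32282}}{7169} = \left(-18433 + \frac{25599}{32282}\right) \frac{1}{7169} = \left(- \frac{595028507}{32282}\right) \frac{1}{7169} = - \frac{595028507}{231429658}$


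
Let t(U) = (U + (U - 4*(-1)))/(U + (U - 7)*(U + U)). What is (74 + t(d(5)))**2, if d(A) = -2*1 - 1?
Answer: 17774656/3249 ≈ 5470.8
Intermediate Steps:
d(A) = -3 (d(A) = -2 - 1 = -3)
t(U) = (4 + 2*U)/(U + 2*U*(-7 + U)) (t(U) = (U + (U + 4))/(U + (-7 + U)*(2*U)) = (U + (4 + U))/(U + 2*U*(-7 + U)) = (4 + 2*U)/(U + 2*U*(-7 + U)))
(74 + t(d(5)))**2 = (74 + 2*(2 - 3)/(-3*(-13 + 2*(-3))))**2 = (74 + 2*(-1/3)*(-1)/(-13 - 6))**2 = (74 + 2*(-1/3)*(-1)/(-19))**2 = (74 + 2*(-1/3)*(-1/19)*(-1))**2 = (74 - 2/57)**2 = (4216/57)**2 = 17774656/3249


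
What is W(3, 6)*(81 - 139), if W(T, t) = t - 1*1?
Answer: -290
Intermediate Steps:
W(T, t) = -1 + t (W(T, t) = t - 1 = -1 + t)
W(3, 6)*(81 - 139) = (-1 + 6)*(81 - 139) = 5*(-58) = -290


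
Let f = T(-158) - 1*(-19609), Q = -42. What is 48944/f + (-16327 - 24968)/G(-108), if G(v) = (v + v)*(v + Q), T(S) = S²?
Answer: -16990429/96277680 ≈ -0.17647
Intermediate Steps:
G(v) = 2*v*(-42 + v) (G(v) = (v + v)*(v - 42) = (2*v)*(-42 + v) = 2*v*(-42 + v))
f = 44573 (f = (-158)² - 1*(-19609) = 24964 + 19609 = 44573)
48944/f + (-16327 - 24968)/G(-108) = 48944/44573 + (-16327 - 24968)/((2*(-108)*(-42 - 108))) = 48944*(1/44573) - 41295/(2*(-108)*(-150)) = 48944/44573 - 41295/32400 = 48944/44573 - 41295*1/32400 = 48944/44573 - 2753/2160 = -16990429/96277680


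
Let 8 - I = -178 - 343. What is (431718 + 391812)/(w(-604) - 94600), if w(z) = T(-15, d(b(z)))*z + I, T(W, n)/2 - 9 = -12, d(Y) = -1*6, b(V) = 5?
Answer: -274510/30149 ≈ -9.1051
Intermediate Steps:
d(Y) = -6
I = 529 (I = 8 - (-178 - 343) = 8 - 1*(-521) = 8 + 521 = 529)
T(W, n) = -6 (T(W, n) = 18 + 2*(-12) = 18 - 24 = -6)
w(z) = 529 - 6*z (w(z) = -6*z + 529 = 529 - 6*z)
(431718 + 391812)/(w(-604) - 94600) = (431718 + 391812)/((529 - 6*(-604)) - 94600) = 823530/((529 + 3624) - 94600) = 823530/(4153 - 94600) = 823530/(-90447) = 823530*(-1/90447) = -274510/30149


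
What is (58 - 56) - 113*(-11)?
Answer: 1245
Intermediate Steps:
(58 - 56) - 113*(-11) = 2 + 1243 = 1245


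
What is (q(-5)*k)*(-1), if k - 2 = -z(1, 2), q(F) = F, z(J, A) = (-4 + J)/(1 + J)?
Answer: 35/2 ≈ 17.500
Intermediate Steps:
z(J, A) = (-4 + J)/(1 + J)
k = 7/2 (k = 2 - (-4 + 1)/(1 + 1) = 2 - (-3)/2 = 2 - 1*(-3/2) = 2 + 3/2 = 7/2 ≈ 3.5000)
(q(-5)*k)*(-1) = -5*7/2*(-1) = -35/2*(-1) = 35/2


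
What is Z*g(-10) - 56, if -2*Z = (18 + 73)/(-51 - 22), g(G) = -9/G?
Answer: -80941/1460 ≈ -55.439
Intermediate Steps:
Z = 91/146 (Z = -(18 + 73)/(2*(-51 - 22)) = -91/(2*(-73)) = -91*(-1)/(2*73) = -1/2*(-91/73) = 91/146 ≈ 0.62329)
Z*g(-10) - 56 = 91*(-9/(-10))/146 - 56 = 91*(-9*(-1/10))/146 - 56 = (91/146)*(9/10) - 56 = 819/1460 - 56 = -80941/1460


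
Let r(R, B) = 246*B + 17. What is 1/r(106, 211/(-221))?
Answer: -221/48149 ≈ -0.0045899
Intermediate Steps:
r(R, B) = 17 + 246*B
1/r(106, 211/(-221)) = 1/(17 + 246*(211/(-221))) = 1/(17 + 246*(211*(-1/221))) = 1/(17 + 246*(-211/221)) = 1/(17 - 51906/221) = 1/(-48149/221) = -221/48149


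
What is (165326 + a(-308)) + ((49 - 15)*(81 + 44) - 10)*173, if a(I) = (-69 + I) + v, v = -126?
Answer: 898343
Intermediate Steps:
a(I) = -195 + I (a(I) = (-69 + I) - 126 = -195 + I)
(165326 + a(-308)) + ((49 - 15)*(81 + 44) - 10)*173 = (165326 + (-195 - 308)) + ((49 - 15)*(81 + 44) - 10)*173 = (165326 - 503) + (34*125 - 10)*173 = 164823 + (4250 - 10)*173 = 164823 + 4240*173 = 164823 + 733520 = 898343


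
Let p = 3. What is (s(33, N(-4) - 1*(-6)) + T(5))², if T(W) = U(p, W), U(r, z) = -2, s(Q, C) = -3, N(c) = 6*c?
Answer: 25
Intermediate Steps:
T(W) = -2
(s(33, N(-4) - 1*(-6)) + T(5))² = (-3 - 2)² = (-5)² = 25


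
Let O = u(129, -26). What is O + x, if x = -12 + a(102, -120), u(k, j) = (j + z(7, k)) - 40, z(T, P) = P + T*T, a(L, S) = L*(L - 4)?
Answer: 10096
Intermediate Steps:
a(L, S) = L*(-4 + L)
z(T, P) = P + T²
u(k, j) = 9 + j + k (u(k, j) = (j + (k + 7²)) - 40 = (j + (k + 49)) - 40 = (j + (49 + k)) - 40 = (49 + j + k) - 40 = 9 + j + k)
x = 9984 (x = -12 + 102*(-4 + 102) = -12 + 102*98 = -12 + 9996 = 9984)
O = 112 (O = 9 - 26 + 129 = 112)
O + x = 112 + 9984 = 10096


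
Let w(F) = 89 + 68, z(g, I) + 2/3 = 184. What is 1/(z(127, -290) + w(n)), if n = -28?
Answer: 3/1021 ≈ 0.0029383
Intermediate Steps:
z(g, I) = 550/3 (z(g, I) = -⅔ + 184 = 550/3)
w(F) = 157
1/(z(127, -290) + w(n)) = 1/(550/3 + 157) = 1/(1021/3) = 3/1021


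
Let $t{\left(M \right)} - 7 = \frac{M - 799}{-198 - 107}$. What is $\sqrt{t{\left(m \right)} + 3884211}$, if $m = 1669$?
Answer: $\frac{2 \sqrt{3613291141}}{61} \approx 1970.8$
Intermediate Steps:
$t{\left(M \right)} = \frac{2934}{305} - \frac{M}{305}$ ($t{\left(M \right)} = 7 + \frac{M - 799}{-198 - 107} = 7 + \frac{-799 + M}{-305} = 7 + \left(-799 + M\right) \left(- \frac{1}{305}\right) = 7 - \left(- \frac{799}{305} + \frac{M}{305}\right) = \frac{2934}{305} - \frac{M}{305}$)
$\sqrt{t{\left(m \right)} + 3884211} = \sqrt{\left(\frac{2934}{305} - \frac{1669}{305}\right) + 3884211} = \sqrt{\frac{253}{61} + 3884211} = \sqrt{\frac{236937124}{61}} = \frac{2 \sqrt{3613291141}}{61}$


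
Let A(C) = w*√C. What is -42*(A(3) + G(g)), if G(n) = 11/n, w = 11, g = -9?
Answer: 154/3 - 462*√3 ≈ -748.87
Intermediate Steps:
A(C) = 11*√C
-42*(A(3) + G(g)) = -42*(11*√3 + 11/(-9)) = -42*(11*√3 + 11*(-⅑)) = -42*(11*√3 - 11/9) = -42*(-11/9 + 11*√3) = 154/3 - 462*√3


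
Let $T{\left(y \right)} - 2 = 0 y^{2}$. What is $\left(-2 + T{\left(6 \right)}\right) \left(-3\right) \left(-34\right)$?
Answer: $0$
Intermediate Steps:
$T{\left(y \right)} = 2$ ($T{\left(y \right)} = 2 + 0 y^{2} = 2 + 0 = 2$)
$\left(-2 + T{\left(6 \right)}\right) \left(-3\right) \left(-34\right) = \left(-2 + 2\right) \left(-3\right) \left(-34\right) = 0 \left(-3\right) \left(-34\right) = 0 \left(-34\right) = 0$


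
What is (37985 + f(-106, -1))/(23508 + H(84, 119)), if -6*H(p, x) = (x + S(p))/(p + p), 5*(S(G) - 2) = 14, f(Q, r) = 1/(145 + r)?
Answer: 191444435/118479701 ≈ 1.6158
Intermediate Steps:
S(G) = 24/5 (S(G) = 2 + (⅕)*14 = 2 + 14/5 = 24/5)
H(p, x) = -(24/5 + x)/(12*p) (H(p, x) = -(x + 24/5)/(6*(p + p)) = -(24/5 + x)/(6*(2*p)) = -(24/5 + x)*1/(2*p)/6 = -(24/5 + x)/(12*p))
(37985 + f(-106, -1))/(23508 + H(84, 119)) = (37985 + 1/(145 - 1))/(23508 + (1/60)*(-24 - 5*119)/84) = (37985 + 1/144)/(23508 + (1/60)*(1/84)*(-24 - 595)) = (37985 + 1/144)/(23508 + (1/60)*(1/84)*(-619)) = 5469841/(144*(23508 - 619/5040)) = 5469841/(144*(118479701/5040)) = (5469841/144)*(5040/118479701) = 191444435/118479701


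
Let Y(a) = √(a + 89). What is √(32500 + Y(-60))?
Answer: √(32500 + √29) ≈ 180.29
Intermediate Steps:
Y(a) = √(89 + a)
√(32500 + Y(-60)) = √(32500 + √(89 - 60)) = √(32500 + √29)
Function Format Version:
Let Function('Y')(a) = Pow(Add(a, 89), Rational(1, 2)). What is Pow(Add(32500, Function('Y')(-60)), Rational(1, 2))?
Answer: Pow(Add(32500, Pow(29, Rational(1, 2))), Rational(1, 2)) ≈ 180.29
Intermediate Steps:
Function('Y')(a) = Pow(Add(89, a), Rational(1, 2))
Pow(Add(32500, Function('Y')(-60)), Rational(1, 2)) = Pow(Add(32500, Pow(Add(89, -60), Rational(1, 2))), Rational(1, 2)) = Pow(Add(32500, Pow(29, Rational(1, 2))), Rational(1, 2))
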